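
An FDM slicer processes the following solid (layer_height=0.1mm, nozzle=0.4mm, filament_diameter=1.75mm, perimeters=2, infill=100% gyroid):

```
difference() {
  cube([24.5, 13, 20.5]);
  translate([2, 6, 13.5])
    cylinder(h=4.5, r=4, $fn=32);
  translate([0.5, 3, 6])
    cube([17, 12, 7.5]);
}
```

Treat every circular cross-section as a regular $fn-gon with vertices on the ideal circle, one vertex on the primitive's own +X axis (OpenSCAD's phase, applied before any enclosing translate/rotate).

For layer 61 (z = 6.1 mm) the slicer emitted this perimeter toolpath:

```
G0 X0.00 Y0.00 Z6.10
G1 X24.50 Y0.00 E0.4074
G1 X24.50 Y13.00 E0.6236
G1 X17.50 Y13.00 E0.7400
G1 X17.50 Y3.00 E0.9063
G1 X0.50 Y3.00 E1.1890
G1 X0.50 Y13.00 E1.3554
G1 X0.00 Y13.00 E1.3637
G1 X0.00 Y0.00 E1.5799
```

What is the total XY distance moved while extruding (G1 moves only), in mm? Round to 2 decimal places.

95.00 mm

Sum the Euclidean lengths of each G1 segment: total = 95.00 mm.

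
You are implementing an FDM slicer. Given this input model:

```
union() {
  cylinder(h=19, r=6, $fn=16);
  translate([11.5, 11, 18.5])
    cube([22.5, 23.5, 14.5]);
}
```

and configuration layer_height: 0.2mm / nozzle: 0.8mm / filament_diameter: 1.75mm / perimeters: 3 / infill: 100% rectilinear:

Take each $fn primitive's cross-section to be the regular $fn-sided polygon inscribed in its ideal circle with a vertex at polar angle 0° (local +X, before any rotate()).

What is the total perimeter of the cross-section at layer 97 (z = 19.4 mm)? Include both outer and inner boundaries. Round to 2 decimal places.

At z = 19.4 mm: the cylinder does not reach this height (z outside [0, 19]); the cube at (11.5, 11) is present — its section is the full 22.5×23.5 rectangle (perimeter 92.00 mm); Taking the union: only the 22.5×23.5 cube at (11.5, 11) is present, so the union is just that shape — boundary = 92.00 mm. Overall, the cross-section is a single solid region. Total boundary length (outer) = 92.00 mm.

92.00 mm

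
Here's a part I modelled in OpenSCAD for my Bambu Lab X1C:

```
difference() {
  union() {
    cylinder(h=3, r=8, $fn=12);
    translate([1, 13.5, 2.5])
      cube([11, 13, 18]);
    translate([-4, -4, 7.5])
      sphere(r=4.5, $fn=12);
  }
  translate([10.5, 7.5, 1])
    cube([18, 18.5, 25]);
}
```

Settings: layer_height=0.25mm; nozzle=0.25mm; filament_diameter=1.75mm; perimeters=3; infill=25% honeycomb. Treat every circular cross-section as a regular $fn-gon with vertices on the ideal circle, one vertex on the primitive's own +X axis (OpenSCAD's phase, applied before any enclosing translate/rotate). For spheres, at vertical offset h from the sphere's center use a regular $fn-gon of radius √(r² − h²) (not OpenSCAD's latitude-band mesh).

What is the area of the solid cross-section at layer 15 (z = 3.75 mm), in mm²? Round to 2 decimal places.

142.81 mm²

At z = 3.75 mm: the cylinder is not intersected at this z (z outside [0, 3]); the cube at (1, 13.5) is present — its section is the full 11×13 rectangle (area 143.00 mm²); the r=4.5 sphere at (-4, -4) contributes a regular 12-gon of circumradius √(4.5²−3.75²) = 2.487 (area = (12/2)·2.487²·sin(360°/12) = 18.56 mm²); Combining (union): the 2 present regions are separate (no shared area or edge), so areas and boundary lengths simply add and each stays a separate island — area = 161.56 mm²; the 18×18.5 cube at (10.5, 7.5) contributes its full rectangle (area 333.00 mm²); Taking the first minus the rest: starting from the result so far (161.56 mm²), the 18×18.5 cube at (10.5, 7.5) partially overlaps it — only the 18.75 mm² overlap (of its 333.00 mm²) is removed, clipping the outline — area = 142.81 mm². Overall, the cross-section has 2 separate islands. Net area = 142.81 mm².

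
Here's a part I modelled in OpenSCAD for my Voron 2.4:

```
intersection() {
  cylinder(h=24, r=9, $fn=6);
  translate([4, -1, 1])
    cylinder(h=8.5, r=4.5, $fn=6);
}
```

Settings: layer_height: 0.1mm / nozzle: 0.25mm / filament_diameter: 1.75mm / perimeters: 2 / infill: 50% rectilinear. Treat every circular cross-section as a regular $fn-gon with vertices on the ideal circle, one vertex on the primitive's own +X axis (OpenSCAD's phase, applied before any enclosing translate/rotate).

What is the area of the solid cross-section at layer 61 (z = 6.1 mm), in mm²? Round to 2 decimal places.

At z = 6.1 mm: the cylinder: section is a regular 6-gon, circumradius r=9 (area = (6/2)·9.000²·sin(360°/6) = 210.44 mm²); the r=4.5 cylinder at (4, -1) gives a regular 6-gon of circumradius 4.5 (constant along its height) (area = (6/2)·4.500²·sin(360°/6) = 52.61 mm²); Taking the intersection: the r=4.5 cylinder at (4, -1) partially overlaps the r=9 cylinder; clipping to the common part keeps 52.31 mm² — area = 52.31 mm². Overall, the cross-section is a single solid region. Net area = 52.31 mm².

52.31 mm²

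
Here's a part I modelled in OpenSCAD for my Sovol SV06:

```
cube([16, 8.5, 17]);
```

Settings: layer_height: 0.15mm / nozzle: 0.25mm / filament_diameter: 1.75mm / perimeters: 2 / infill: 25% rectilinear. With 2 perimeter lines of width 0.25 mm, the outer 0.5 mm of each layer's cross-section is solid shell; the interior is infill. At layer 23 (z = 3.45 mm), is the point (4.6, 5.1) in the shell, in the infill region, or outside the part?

infill

At z = 3.45 mm: the cube is present — its section is the full 16×8.5 rectangle. Overall, the cross-section is a single solid region. The nearest boundary edge runs (16.00, 8.50)→(0.00, 8.50); distance from the point to it = 3.40 mm. The point is inside the cross-section and 3.40 mm from the nearest boundary — more than the 0.5 mm shell width (2 × 0.25), so it's in the infill interior.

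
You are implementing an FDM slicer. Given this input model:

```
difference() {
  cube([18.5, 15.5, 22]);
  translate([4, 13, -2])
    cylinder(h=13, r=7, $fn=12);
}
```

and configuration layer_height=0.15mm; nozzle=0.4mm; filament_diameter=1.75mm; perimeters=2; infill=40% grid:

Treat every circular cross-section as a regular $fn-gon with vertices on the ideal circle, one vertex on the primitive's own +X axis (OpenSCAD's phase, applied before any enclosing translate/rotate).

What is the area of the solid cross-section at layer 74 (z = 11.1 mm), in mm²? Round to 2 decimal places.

286.75 mm²

At z = 11.1 mm: the cube is present — its section is the full 18.5×15.5 rectangle (area 286.75 mm²); the cylinder at (4, 13) is absent (z outside [-2, 11]); Taking the first minus the rest: none of the subtracted shapes is present at this height, so the 18.5×15.5 cube is unchanged — area = 286.75 mm². Overall, the cross-section is a single solid region. Net area = 286.75 mm².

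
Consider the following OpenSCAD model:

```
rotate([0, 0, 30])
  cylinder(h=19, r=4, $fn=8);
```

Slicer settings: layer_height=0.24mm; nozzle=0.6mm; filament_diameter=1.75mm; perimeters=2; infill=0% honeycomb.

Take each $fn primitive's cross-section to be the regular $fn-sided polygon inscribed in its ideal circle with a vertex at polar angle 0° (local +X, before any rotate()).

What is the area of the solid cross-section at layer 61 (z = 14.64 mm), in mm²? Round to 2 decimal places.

At z = 14.64 mm: the cylinder: section is a regular 8-gon, circumradius r=4 (area = (8/2)·4.000²·sin(360°/8) = 45.25 mm²); (whole slice rotated 30° about Z — lengths, areas and connectivity unchanged). Overall, the cross-section is a single solid region. Net area = 45.25 mm².

45.25 mm²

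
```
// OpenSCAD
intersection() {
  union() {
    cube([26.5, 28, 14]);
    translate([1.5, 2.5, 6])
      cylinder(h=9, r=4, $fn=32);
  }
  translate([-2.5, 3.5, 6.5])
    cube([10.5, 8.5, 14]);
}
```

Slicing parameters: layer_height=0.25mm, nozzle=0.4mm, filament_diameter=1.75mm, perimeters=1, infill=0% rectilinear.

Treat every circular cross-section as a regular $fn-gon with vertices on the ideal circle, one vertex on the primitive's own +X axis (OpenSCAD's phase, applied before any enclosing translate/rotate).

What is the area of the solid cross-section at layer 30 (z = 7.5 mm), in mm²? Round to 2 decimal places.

At z = 7.5 mm: the cube (footprint 26.5×28) is included at this height (area 742.00 mm²); the r=4 cylinder at (1.5, 2.5) contributes a regular 32-gon of circumradius 4 (area = (32/2)·4.000²·sin(360°/32) = 49.94 mm²); Merging all regions: the regions partially overlap — summed areas 791.94 mm² minus the doubly-counted overlap 31.34 mm² gives 760.60 mm² — area = 760.60 mm²; the 10.5×8.5 cube at (-2.5, 3.5) contributes its full rectangle (area 89.25 mm²); Taking the intersection: the 10.5×8.5 cube at (-2.5, 3.5) partially overlaps that combined region; clipping to the common part keeps 72.20 mm² — area = 72.20 mm². Overall, the cross-section is a single solid region. Net area = 72.20 mm².

72.20 mm²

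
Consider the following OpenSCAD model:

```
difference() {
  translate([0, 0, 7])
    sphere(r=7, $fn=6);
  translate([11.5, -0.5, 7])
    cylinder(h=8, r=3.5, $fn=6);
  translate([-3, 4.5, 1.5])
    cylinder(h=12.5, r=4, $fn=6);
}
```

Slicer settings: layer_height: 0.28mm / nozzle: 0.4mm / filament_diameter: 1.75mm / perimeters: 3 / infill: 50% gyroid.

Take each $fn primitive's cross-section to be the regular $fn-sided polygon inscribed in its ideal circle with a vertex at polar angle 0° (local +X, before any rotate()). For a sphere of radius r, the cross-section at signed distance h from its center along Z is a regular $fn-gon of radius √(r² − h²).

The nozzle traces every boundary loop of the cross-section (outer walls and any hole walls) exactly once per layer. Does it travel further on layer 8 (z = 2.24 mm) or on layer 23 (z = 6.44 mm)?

Layer 8 (z = 2.24): the sphere: section is a regular 6-gon, circumradius = √(r²−h²) = √(7²−4.76²) = 5.132 (perimeter = 2·6·5.132·sin(180°/6) = 30.79 mm); the cylinder at (11.5, -0.5) does not reach this height (z outside [7, 15]); the cylinder at (-3, 4.5): section is a regular 6-gon, circumradius r=4 (perimeter = 2·6·4.000·sin(180°/6) = 24.00 mm); Subtracting the remaining from the first: starting from the r=7 sphere, the r=4 cylinder at (-3, 4.5) partially overlaps it — only the 12.05 mm² overlap (of its 41.57 mm²) is removed, clipping the outline — boundary = 30.79 mm. So its perimeter = 30.79 mm. Layer 23 (z = 6.44): the r=7 sphere contributes a regular 6-gon of circumradius √(7²−0.56²) = 6.978 (perimeter = 2·6·6.978·sin(180°/6) = 41.87 mm); the cylinder at (11.5, -0.5) does not reach this height (z outside [7, 15]); the r=4 cylinder at (-3, 4.5) gives a regular 6-gon of circumradius 4 (constant along its height) (perimeter = 2·6·4.000·sin(180°/6) = 24.00 mm); Taking the first minus the rest: starting from the r=7 sphere, the r=4 cylinder at (-3, 4.5) partially overlaps it — only the 24.74 mm² overlap (of its 41.57 mm²) is removed, clipping the outline — boundary = 45.03 mm. So its perimeter = 45.03 mm. Layer 23 is larger (45.03 vs 30.79 mm).

layer 23 (z = 6.44 mm)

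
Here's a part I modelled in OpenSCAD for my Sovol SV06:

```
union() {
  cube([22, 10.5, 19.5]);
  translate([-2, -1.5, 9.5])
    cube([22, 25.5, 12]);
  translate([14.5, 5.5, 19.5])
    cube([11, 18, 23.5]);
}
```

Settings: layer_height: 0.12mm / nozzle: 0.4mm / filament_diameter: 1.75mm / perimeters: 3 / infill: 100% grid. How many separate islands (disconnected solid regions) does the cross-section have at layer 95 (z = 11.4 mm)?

1

At z = 11.4 mm: the cube (footprint 22×10.5) is included at this height; the cube at (-2, -1.5) is present — its section is the full 22×25.5 rectangle; the cube at (14.5, 5.5) is absent (z outside [19.5, 43]); Combining (union): the regions partially overlap (shared area 210.00 mm²), so overlapping operands fuse into one piece — 1 connected region. Overall, the cross-section is a single solid region. Island count = 1.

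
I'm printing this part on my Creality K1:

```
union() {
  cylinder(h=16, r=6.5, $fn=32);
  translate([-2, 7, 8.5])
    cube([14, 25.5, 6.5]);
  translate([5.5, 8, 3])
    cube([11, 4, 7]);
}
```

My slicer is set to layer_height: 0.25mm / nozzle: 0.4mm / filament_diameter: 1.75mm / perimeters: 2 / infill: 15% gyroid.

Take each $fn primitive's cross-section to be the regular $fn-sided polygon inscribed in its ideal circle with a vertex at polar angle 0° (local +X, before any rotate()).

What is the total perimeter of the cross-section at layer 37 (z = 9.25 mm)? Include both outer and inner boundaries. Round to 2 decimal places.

128.78 mm

At z = 9.25 mm: the r=6.5 cylinder contributes a regular 32-gon of circumradius 6.5 (perimeter = 2·32·6.500·sin(180°/32) = 40.78 mm); the 14×25.5 cube at (-2, 7) contributes its full rectangle (perimeter 79.00 mm); the cube at (5.5, 8) is present — its section is the full 11×4 rectangle (perimeter 30.00 mm); Merging all regions: the regions partially overlap (shared area 26.00 mm²), so the edge portions inside another operand are dropped and the merged outline is re-measured after clipping — boundary = 128.78 mm. Overall, the cross-section has 2 separate islands. Total boundary length (outer) = 128.78 mm.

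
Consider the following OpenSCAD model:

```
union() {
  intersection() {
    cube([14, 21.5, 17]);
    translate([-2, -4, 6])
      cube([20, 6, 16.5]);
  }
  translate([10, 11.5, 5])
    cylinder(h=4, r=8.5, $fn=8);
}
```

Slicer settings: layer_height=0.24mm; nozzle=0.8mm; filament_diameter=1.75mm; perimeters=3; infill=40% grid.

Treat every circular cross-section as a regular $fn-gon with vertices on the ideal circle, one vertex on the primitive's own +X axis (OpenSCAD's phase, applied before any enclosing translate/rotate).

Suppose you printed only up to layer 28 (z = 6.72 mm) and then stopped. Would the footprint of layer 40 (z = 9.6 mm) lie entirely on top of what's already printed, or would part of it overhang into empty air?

entirely on top

Compare the two slices. At z = 6.72: the cube (footprint 14×21.5) is included at this height (area 301.00 mm²); the cube at (-2, -4) (footprint 20×6) is included at this height (area 120.00 mm²); Taking the intersection: the 20×6 cube at (-2, -4) partially overlaps the 14×21.5 cube; clipping to the common part keeps 28.00 mm² — area = 28.00 mm²; the cylinder at (10, 11.5): section is a regular 8-gon, circumradius r=8.5 (area = (8/2)·8.500²·sin(360°/8) = 204.35 mm²); Taking the union: the 2 present regions are separate (no shared area or edge), so areas and boundary lengths simply add and each stays a separate island — area = 232.35 mm². At z = 9.6: the 14×21.5 cube contributes its full rectangle (area 301.00 mm²); the 20×6 cube at (-2, -4) contributes its full rectangle (area 120.00 mm²); Keeping only the common overlap: the 20×6 cube at (-2, -4) partially overlaps the 14×21.5 cube; clipping to the common part keeps 28.00 mm² — area = 28.00 mm²; the cylinder at (10, 11.5) is not intersected at this z (z outside [5, 9]); Merging all regions: only the result so far is present, so the union is just that shape — area = 28.00 mm². Checking containment: the cross-section at z = 9.6 is a subset of the cross-section at z = 6.72.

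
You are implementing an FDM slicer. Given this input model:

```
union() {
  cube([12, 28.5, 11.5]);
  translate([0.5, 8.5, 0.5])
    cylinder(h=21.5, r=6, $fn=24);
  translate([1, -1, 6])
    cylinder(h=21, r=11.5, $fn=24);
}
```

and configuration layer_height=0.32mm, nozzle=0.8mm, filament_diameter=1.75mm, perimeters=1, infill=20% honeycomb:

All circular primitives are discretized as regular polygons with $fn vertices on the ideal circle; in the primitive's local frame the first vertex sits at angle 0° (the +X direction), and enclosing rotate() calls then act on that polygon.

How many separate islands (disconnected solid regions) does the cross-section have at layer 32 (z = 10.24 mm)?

At z = 10.24 mm: the cube (footprint 12×28.5) is included at this height; the r=6 cylinder at (0.5, 8.5) contributes a regular 24-gon of circumradius 6; the r=11.5 cylinder at (1, -1) gives a regular 24-gon of circumradius 11.5 (constant along its height); Merging all regions: the regions partially overlap (shared area 194.47 mm²), so overlapping operands fuse into one piece — 1 connected region. Overall, the cross-section is a single solid region. Island count = 1.

1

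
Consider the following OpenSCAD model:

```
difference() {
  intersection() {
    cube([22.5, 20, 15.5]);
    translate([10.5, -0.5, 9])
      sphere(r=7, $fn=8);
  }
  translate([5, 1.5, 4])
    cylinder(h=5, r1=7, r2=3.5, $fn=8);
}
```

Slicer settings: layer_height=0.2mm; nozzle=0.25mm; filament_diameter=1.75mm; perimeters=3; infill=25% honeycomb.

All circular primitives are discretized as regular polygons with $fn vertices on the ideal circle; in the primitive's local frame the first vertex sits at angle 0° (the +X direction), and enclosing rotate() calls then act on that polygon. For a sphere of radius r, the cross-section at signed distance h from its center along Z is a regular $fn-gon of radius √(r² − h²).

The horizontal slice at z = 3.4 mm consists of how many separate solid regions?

1

At z = 3.4 mm: the cube is present — its section is the full 22.5×20 rectangle; the r=7 sphere at (10.5, -0.5) contributes a regular 8-gon of circumradius √(7²−5.6²) = 4.200; After intersecting: the r=7 sphere at (10.5, -0.5) partially overlaps the 22.5×20 cube; clipping to the common part keeps 20.85 mm² — 1 connected region; the cone at (5, 1.5) does not reach this height (z outside [4, 9]); Subtracting the remaining from the first: none of the subtracted shapes is present at this height, so that combined region is unchanged — 1 connected region. The result has 1 disconnected region.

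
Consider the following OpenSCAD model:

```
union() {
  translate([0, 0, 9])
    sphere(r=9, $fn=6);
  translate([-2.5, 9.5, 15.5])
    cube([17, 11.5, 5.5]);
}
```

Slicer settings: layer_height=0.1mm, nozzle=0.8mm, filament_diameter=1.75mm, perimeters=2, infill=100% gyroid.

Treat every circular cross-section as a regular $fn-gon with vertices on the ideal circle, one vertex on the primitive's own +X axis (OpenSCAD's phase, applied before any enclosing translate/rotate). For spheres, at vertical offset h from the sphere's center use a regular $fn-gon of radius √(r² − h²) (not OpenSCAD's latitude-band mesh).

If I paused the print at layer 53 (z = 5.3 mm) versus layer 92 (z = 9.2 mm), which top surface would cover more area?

layer 92 (z = 9.2 mm)

Layer 53 (z = 5.3): the sphere: section is a regular 6-gon, circumradius = √(r²−h²) = √(9²−3.7²) = 8.204 (area = (6/2)·8.204²·sin(360°/6) = 174.88 mm²); the cube at (-2.5, 9.5) is absent (z outside [15.5, 21]); Merging all regions: only the r=9 sphere is present, so the union is just that shape — area = 174.88 mm². So its area = 174.88 mm². Layer 92 (z = 9.2): the sphere: section is a regular 6-gon, circumradius = √(r²−h²) = √(9²−0.2²) = 8.998 (area = (6/2)·8.998²·sin(360°/6) = 210.34 mm²); the cube at (-2.5, 9.5) is not intersected at this z (z outside [15.5, 21]); Combining (union): only the r=9 sphere is present, so the union is just that shape — area = 210.34 mm². So its area = 210.34 mm². Layer 92 is larger (210.34 vs 174.88 mm²).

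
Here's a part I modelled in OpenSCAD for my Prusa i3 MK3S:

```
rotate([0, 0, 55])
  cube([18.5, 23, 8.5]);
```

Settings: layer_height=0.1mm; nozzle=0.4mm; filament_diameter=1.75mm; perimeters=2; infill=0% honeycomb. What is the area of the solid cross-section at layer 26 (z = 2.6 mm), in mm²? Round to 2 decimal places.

At z = 2.6 mm: the 18.5×23 cube contributes its full rectangle (area 425.50 mm²); (whole slice rotated 55° about Z — lengths, areas and connectivity unchanged). Overall, the cross-section is a single solid region. Net area = 425.50 mm².

425.50 mm²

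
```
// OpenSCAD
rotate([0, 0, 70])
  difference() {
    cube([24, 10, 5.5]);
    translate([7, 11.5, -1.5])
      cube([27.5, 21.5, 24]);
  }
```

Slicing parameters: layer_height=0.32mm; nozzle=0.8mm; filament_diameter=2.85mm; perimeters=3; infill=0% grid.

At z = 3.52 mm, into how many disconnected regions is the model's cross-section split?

At z = 3.52 mm: the cube (footprint 24×10) is included at this height; the cube at (7, 11.5) (footprint 27.5×21.5) is included at this height; After the difference (first − rest): starting from the 24×10 cube, the 27.5×21.5 cube at (7, 11.5) misses the remaining region (no effect) — 1 connected region; (rotated 70° about Z; rotation is an isometry so areas/perimeters/island counts are preserved). The result has 1 disconnected region.

1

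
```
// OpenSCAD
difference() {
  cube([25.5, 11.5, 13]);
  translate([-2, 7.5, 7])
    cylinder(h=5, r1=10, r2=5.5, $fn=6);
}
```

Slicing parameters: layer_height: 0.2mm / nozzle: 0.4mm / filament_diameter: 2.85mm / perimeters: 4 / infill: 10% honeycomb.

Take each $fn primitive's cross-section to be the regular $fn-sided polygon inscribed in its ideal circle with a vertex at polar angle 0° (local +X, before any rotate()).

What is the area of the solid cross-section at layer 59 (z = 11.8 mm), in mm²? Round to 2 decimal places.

At z = 11.8 mm: the 25.5×11.5 cube contributes its full rectangle (area 293.25 mm²); the cone at (-2, 7.5): at t=0.960 of its height the radius interpolates to r₁+(r₂−r₁)t = 5.680, giving a regular 6-gon of that circumradius (area = (6/2)·5.680²·sin(360°/6) = 83.82 mm²); Subtracting the remaining from the first: starting from the 25.5×11.5 cube (293.25 mm²), the cone at (-2, 7.5) partially overlaps it — only the 21.22 mm² overlap (of its 83.82 mm²) is removed, clipping the outline — area = 272.03 mm². Overall, the cross-section is a single solid region. Net area = 272.03 mm².

272.03 mm²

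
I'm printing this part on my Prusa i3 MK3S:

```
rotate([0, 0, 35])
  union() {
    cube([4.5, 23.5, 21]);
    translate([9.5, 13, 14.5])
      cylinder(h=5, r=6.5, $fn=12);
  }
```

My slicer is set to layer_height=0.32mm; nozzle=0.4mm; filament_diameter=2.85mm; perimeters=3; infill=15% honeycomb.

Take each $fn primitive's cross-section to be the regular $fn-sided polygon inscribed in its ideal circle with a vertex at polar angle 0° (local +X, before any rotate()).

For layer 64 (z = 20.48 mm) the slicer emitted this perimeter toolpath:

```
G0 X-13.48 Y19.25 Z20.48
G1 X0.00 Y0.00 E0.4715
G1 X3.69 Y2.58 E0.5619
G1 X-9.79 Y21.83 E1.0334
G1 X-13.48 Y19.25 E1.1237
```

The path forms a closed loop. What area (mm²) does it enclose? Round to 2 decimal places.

105.81 mm²

Apply the shoelace formula to the sequence of (X, Y) vertices; enclosed area = 105.81 mm².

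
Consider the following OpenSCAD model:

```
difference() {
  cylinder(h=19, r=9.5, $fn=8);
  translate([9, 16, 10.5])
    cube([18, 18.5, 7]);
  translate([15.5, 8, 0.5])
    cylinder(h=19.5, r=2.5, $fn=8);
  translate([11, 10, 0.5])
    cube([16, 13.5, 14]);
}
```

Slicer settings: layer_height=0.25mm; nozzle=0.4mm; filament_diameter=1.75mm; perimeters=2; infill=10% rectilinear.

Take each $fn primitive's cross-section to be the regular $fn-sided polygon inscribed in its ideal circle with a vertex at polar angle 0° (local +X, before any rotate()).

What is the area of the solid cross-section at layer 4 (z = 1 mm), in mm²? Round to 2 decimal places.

255.27 mm²

At z = 1 mm: the r=9.5 cylinder contributes a regular 8-gon of circumradius 9.5 (area = (8/2)·9.500²·sin(360°/8) = 255.27 mm²); the cube at (9, 16) is not intersected at this z (z outside [10.5, 17.5]); the cylinder at (15.5, 8): section is a regular 8-gon, circumradius r=2.5 (area = (8/2)·2.500²·sin(360°/8) = 17.68 mm²); the cube at (11, 10) is present — its section is the full 16×13.5 rectangle (area 216.00 mm²); Taking the first minus the rest: starting from the r=9.5 cylinder (255.27 mm²), the r=2.5 cylinder at (15.5, 8) misses the remaining region (no effect); the 16×13.5 cube at (11, 10) misses the remaining region (no effect) — area = 255.27 mm². Overall, the cross-section is a single solid region. Net area = 255.27 mm².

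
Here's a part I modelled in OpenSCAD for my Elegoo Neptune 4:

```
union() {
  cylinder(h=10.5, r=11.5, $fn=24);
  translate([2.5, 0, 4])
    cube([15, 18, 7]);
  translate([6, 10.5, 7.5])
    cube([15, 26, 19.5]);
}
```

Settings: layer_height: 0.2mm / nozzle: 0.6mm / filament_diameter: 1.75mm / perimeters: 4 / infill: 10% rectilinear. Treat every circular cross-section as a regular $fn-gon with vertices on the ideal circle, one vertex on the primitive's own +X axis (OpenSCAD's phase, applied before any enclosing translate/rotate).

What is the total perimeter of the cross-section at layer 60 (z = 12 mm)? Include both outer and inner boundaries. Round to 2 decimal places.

At z = 12 mm: the cylinder is not intersected at this z (z outside [0, 10.5]); the cube at (2.5, 0) is not intersected at this z (z outside [4, 11]); the 15×26 cube at (6, 10.5) contributes its full rectangle (perimeter 82.00 mm); Taking the union: only the 15×26 cube at (6, 10.5) is present, so the union is just that shape — boundary = 82.00 mm. Overall, the cross-section is a single solid region. Total boundary length (outer) = 82.00 mm.

82.00 mm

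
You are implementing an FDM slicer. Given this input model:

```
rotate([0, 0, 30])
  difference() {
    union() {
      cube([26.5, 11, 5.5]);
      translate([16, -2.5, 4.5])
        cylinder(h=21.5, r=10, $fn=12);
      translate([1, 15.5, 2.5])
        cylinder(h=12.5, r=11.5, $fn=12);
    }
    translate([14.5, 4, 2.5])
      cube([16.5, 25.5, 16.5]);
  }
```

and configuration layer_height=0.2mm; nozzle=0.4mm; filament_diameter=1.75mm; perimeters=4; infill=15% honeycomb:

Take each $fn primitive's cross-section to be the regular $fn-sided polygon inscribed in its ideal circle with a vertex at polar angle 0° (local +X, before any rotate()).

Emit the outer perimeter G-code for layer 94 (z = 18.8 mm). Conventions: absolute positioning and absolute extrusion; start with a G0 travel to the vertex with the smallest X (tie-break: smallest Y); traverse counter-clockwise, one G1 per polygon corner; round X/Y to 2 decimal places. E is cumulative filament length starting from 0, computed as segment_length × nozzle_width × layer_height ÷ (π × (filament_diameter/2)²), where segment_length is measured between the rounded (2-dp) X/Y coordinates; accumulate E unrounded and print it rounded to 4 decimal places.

G0 X5.11 Y5.83 Z18.80
G1 X6.45 Y0.83 E0.1722
G1 X10.11 Y-2.83 E0.3443
G1 X15.11 Y-4.17 E0.5165
G1 X20.11 Y-2.83 E0.6887
G1 X23.77 Y0.83 E0.8608
G1 X25.11 Y5.83 E1.0330
G1 X23.77 Y10.83 E1.2052
G1 X20.11 Y14.50 E1.3775
G1 X18.06 Y15.04 E1.4481
G1 X10.56 Y10.71 E1.7361
G1 X9.01 Y13.40 E1.8394
G1 X6.45 Y10.83 E1.9600
G1 X5.11 Y5.83 E2.1322

At z = 18.8 mm: the cube does not reach this height (z outside [0, 5.5]); the r=10 cylinder at (16, -2.5) gives a regular 12-gon of circumradius 10 (constant along its height); the cylinder at (1, 15.5) is not intersected at this z (z outside [2.5, 15]); Taking the union: only the r=10 cylinder at (16, -2.5) is present, so the union is just that shape — 1 connected region; the 16.5×25.5 cube at (14.5, 4) contributes its full rectangle; After the difference (first − rest): starting from that combined region, the 16.5×25.5 cube at (14.5, 4) partially overlaps it — only the 21.43 mm² overlap (of its 420.75 mm²) is removed, clipping the outline — 1 connected region; (rotated 30° about Z; rotation is an isometry so areas/perimeters/island counts are preserved). The outline is a single polygon with 13 vertices. Extrusion per mm of travel: 0.4 × 0.2 / (π × 0.875²) = 0.033260. Accumulating E over each segment gives final E = 2.1322.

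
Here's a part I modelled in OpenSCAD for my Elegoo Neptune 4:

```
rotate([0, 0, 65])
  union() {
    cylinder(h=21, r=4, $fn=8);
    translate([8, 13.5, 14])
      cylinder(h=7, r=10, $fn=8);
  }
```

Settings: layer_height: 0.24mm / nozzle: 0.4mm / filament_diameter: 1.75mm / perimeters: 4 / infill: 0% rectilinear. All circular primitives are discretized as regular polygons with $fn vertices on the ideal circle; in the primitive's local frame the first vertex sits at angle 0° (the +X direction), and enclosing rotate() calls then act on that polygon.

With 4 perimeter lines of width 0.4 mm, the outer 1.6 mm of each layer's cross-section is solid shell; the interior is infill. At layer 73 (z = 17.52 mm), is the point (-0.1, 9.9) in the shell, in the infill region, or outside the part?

shell

At z = 17.52 mm: the r=4 cylinder gives a regular 8-gon of circumradius 4 (constant along its height); the r=10 cylinder at (8, 13.5) contributes a regular 8-gon of circumradius 10; Taking the union: the 2 present regions are separate (no shared area or edge), so areas and boundary lengths simply add and each stays a separate island — 2 connected regions; (rotated 65° about Z; rotation is an isometry so areas/perimeters/island counts are preserved). Overall, the cross-section has 2 separate islands. Undo the 65° rotation: the query point maps to (8.930, 4.275) in the un-rotated model frame. The nearest boundary edge runs (15.07, 6.43)→(8.00, 3.50); distance from the point to it = 0.36 mm. (Shell/infill is judged within the island containing the point — the largest one.) The point is inside the cross-section, 0.36 mm from the nearest boundary — within the 1.6 mm shell band (4 × 0.4).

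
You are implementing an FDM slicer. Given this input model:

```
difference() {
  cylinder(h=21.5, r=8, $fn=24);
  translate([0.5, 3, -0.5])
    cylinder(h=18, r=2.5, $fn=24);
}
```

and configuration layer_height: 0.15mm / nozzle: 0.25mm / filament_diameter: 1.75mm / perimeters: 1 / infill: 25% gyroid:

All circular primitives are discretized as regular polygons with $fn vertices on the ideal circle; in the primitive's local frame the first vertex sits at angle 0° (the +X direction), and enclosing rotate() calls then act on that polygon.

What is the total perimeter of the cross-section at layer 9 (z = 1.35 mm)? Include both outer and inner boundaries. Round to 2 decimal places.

At z = 1.35 mm: the r=8 cylinder contributes a regular 24-gon of circumradius 8 (perimeter = 2·24·8.000·sin(180°/24) = 50.12 mm); the r=2.5 cylinder at (0.5, 3) contributes a regular 24-gon of circumradius 2.5 (perimeter = 2·24·2.500·sin(180°/24) = 15.66 mm); Taking the first minus the rest: starting from the r=8 cylinder, the r=2.5 cylinder at (0.5, 3) lies wholly inside it (removes its full 19.41 mm² and its 15.66 mm outline becomes a hole wall) — boundary (outer + 1 inner loop) = 65.79 mm. Overall, the cross-section is one region with 1 hole. Total boundary length (outer + inner) = 65.79 mm.

65.79 mm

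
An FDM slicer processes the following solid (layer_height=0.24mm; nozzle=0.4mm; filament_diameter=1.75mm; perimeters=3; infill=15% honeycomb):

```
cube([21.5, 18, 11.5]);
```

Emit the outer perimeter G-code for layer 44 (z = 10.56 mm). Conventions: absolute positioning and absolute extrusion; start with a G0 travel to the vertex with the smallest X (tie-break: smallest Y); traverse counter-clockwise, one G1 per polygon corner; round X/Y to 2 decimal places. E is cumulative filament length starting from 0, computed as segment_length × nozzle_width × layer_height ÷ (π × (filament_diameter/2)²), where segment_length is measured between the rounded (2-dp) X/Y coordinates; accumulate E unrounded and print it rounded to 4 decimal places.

At z = 10.56 mm: the 21.5×18 cube contributes its full rectangle. The outline is a single polygon with 4 vertices. Extrusion per mm of travel: 0.4 × 0.24 / (π × 0.875²) = 0.039912. Accumulating E over each segment gives final E = 3.1531.

G0 X0.00 Y0.00 Z10.56
G1 X21.50 Y0.00 E0.8581
G1 X21.50 Y18.00 E1.5765
G1 X0.00 Y18.00 E2.4346
G1 X0.00 Y0.00 E3.1531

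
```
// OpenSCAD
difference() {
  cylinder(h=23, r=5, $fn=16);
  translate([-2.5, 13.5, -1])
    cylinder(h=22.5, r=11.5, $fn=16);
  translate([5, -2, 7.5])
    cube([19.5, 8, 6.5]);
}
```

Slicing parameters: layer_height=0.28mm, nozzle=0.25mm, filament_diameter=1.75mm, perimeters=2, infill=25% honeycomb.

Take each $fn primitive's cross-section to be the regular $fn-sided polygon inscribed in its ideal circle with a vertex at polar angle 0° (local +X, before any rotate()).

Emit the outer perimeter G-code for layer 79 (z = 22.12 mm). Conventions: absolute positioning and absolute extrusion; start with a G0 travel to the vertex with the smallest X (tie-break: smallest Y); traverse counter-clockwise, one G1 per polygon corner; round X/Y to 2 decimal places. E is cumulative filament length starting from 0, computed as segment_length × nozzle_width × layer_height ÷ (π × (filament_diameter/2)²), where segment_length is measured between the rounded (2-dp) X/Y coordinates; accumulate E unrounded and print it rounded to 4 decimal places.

At z = 22.12 mm: the cylinder: section is a regular 16-gon, circumradius r=5; the cylinder at (-2.5, 13.5) is absent (z outside [-1, 21.5]); the cube at (5, -2) is not intersected at this z (z outside [7.5, 14]); After the difference (first − rest): none of the subtracted shapes is present at this height, so the r=5 cylinder is unchanged — 1 connected region. The outline is a single polygon with 16 vertices. Extrusion per mm of travel: 0.25 × 0.28 / (π × 0.875²) = 0.029103. Accumulating E over each segment gives final E = 0.9086.

G0 X-5.00 Y0.00 Z22.12
G1 X-4.62 Y-1.91 E0.0567
G1 X-3.54 Y-3.54 E0.1136
G1 X-1.91 Y-4.62 E0.1705
G1 X0.00 Y-5.00 E0.2272
G1 X1.91 Y-4.62 E0.2838
G1 X3.54 Y-3.54 E0.3407
G1 X4.62 Y-1.91 E0.3976
G1 X5.00 Y0.00 E0.4543
G1 X4.62 Y1.91 E0.5110
G1 X3.54 Y3.54 E0.5679
G1 X1.91 Y4.62 E0.6248
G1 X0.00 Y5.00 E0.6815
G1 X-1.91 Y4.62 E0.7382
G1 X-3.54 Y3.54 E0.7951
G1 X-4.62 Y1.91 E0.8520
G1 X-5.00 Y0.00 E0.9086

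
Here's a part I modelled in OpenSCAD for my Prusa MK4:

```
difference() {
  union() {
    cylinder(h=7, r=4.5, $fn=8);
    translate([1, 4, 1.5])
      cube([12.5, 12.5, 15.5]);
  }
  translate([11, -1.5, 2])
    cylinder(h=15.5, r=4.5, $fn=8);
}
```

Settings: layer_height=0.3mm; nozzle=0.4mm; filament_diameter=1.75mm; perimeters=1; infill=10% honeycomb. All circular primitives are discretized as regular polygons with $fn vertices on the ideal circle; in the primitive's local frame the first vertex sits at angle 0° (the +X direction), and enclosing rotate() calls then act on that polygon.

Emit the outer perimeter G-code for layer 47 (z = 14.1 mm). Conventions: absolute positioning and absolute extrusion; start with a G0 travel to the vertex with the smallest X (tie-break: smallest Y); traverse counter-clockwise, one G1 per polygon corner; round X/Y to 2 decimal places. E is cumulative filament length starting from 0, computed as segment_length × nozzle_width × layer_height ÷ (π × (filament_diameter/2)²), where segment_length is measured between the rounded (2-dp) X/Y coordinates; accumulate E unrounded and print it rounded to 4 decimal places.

G0 X1.00 Y4.00 Z14.10
G1 X13.50 Y4.00 E0.6236
G1 X13.50 Y16.50 E1.2473
G1 X1.00 Y16.50 E1.8709
G1 X1.00 Y4.00 E2.4945

At z = 14.1 mm: the cylinder is not intersected at this z (z outside [0, 7]); the 12.5×12.5 cube at (1, 4) contributes its full rectangle; Combining (union): only the 12.5×12.5 cube at (1, 4) is present, so the union is just that shape — 1 connected region; the r=4.5 cylinder at (11, -1.5) contributes a regular 8-gon of circumradius 4.5; Subtracting the remaining from the first: starting from that combined region, the r=4.5 cylinder at (11, -1.5) misses the remaining region (no effect) — 1 connected region. The outline is a single polygon with 4 vertices. Extrusion per mm of travel: 0.4 × 0.3 / (π × 0.875²) = 0.049890. Accumulating E over each segment gives final E = 2.4945.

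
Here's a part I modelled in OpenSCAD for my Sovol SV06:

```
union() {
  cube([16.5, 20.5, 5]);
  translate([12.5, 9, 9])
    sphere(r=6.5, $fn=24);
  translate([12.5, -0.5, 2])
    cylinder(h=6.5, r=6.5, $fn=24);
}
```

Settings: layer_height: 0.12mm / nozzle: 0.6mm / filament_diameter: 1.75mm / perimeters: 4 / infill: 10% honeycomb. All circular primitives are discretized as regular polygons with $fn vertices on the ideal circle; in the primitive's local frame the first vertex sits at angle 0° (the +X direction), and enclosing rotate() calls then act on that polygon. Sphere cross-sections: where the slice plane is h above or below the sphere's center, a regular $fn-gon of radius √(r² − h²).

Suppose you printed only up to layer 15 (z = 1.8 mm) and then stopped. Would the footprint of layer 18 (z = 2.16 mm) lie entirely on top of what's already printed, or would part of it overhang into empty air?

Compare the two slices. At z = 1.8: the cube is present — its section is the full 16.5×20.5 rectangle (area 338.25 mm²); the sphere at (12.5, 9) is absent (|z−center|=7.200 > r=6.5); the cylinder at (12.5, -0.5) is absent (z outside [2, 8.5]); Combining (union): only the 16.5×20.5 cube is present, so the union is just that shape — area = 338.25 mm². At z = 2.16: the cube (footprint 16.5×20.5) is included at this height (area 338.25 mm²); the sphere at (12.5, 9) does not reach this height (|z−center|=6.840 > r=6.5); the r=6.5 cylinder at (12.5, -0.5) contributes a regular 24-gon of circumradius 6.5 (area = (24/2)·6.500²·sin(360°/24) = 131.22 mm²); Merging all regions: the regions partially overlap — summed areas 469.47 mm² minus the doubly-counted overlap 51.66 mm² gives 417.81 mm² — area = 417.81 mm². Checking containment: at z = 2.16 the cross-section extends beyond the z = 1.8 cross-section by about 79.56 mm².

part overhangs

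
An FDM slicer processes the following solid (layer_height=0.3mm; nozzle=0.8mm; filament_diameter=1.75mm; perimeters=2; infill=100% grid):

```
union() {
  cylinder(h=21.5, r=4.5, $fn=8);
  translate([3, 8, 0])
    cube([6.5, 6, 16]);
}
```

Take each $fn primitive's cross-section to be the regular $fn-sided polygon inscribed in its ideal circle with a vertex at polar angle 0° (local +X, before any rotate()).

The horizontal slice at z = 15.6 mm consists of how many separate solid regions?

At z = 15.6 mm: the r=4.5 cylinder contributes a regular 8-gon of circumradius 4.5; the 6.5×6 cube at (3, 8) contributes its full rectangle; Combining (union): the 2 present regions are separate (no shared area or edge), so areas and boundary lengths simply add and each stays a separate island — 2 connected regions. The result has 2 disconnected regions.

2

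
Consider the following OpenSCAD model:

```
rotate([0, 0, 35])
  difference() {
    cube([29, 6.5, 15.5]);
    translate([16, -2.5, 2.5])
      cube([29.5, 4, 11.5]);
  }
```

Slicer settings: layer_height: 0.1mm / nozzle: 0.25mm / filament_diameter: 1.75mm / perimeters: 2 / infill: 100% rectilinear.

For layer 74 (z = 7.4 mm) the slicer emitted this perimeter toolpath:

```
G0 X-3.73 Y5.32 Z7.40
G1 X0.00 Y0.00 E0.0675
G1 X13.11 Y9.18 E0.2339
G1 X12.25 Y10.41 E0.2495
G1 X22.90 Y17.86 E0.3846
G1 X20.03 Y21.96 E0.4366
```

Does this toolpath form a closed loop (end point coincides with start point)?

Start point (G0): (-3.73, 5.32). End point (last G1): the path does not return to the start — open.

no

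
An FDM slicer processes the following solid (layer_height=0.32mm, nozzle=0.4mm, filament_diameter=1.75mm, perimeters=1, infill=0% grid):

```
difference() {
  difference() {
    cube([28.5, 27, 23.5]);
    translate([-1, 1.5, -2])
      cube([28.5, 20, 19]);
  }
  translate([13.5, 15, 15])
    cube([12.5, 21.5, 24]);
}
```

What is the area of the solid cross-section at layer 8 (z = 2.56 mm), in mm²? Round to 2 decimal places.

At z = 2.56 mm: the 28.5×27 cube contributes its full rectangle (area 769.50 mm²); the 28.5×20 cube at (-1, 1.5) contributes its full rectangle (area 570.00 mm²); Subtracting the remaining from the first: starting from the 28.5×27 cube (769.50 mm²), the 28.5×20 cube at (-1, 1.5) partially overlaps it — only the 550.00 mm² overlap (of its 570.00 mm²) is removed, clipping the outline — area = 219.50 mm²; the cube at (13.5, 15) does not reach this height (z outside [15, 39]); Subtracting the remaining from the first: none of the subtracted shapes is present at this height, so the result so far is unchanged — area = 219.50 mm². Overall, the cross-section is a single solid region. Net area = 219.50 mm².

219.50 mm²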